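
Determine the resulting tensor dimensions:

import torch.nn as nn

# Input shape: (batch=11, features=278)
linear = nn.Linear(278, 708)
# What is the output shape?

Input shape: (11, 278)
Output shape: (11, 708)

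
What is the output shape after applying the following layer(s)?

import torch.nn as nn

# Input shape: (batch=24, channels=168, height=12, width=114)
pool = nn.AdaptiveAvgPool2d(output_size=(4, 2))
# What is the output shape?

Input shape: (24, 168, 12, 114)
Output shape: (24, 168, 4, 2)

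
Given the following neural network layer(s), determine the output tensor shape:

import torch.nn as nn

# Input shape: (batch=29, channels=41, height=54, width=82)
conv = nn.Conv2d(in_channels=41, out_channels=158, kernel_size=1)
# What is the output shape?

Input shape: (29, 41, 54, 82)
Output shape: (29, 158, 54, 82)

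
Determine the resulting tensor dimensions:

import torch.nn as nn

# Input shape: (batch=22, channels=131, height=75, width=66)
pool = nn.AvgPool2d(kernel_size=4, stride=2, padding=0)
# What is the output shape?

Input shape: (22, 131, 75, 66)
Output shape: (22, 131, 36, 32)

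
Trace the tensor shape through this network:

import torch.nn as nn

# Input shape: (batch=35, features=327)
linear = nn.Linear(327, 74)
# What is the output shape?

Input shape: (35, 327)
Output shape: (35, 74)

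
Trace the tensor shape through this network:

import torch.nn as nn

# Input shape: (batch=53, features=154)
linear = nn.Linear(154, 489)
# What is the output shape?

Input shape: (53, 154)
Output shape: (53, 489)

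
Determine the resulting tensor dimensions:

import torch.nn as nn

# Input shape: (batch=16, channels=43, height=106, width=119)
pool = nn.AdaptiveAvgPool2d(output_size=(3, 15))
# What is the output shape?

Input shape: (16, 43, 106, 119)
Output shape: (16, 43, 3, 15)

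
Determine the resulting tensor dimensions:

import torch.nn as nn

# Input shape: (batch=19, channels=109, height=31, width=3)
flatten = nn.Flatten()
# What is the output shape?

Input shape: (19, 109, 31, 3)
Output shape: (19, 10137)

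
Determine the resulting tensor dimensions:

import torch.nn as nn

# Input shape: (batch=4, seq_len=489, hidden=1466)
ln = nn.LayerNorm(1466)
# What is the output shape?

Input shape: (4, 489, 1466)
Output shape: (4, 489, 1466)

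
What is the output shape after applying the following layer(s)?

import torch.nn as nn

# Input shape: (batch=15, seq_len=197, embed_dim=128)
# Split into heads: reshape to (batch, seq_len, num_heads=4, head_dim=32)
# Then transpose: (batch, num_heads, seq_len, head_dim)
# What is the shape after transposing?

Input shape: (15, 197, 128)
  -> after reshape: (15, 197, 4, 32)
Output shape: (15, 4, 197, 32)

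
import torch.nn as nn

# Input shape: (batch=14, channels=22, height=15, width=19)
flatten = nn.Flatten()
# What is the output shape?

Input shape: (14, 22, 15, 19)
Output shape: (14, 6270)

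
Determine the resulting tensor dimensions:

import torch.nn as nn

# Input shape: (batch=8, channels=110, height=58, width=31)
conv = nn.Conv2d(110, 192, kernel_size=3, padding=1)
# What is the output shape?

Input shape: (8, 110, 58, 31)
Output shape: (8, 192, 58, 31)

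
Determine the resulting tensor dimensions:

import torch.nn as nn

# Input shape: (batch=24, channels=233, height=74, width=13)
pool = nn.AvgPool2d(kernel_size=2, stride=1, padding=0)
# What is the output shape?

Input shape: (24, 233, 74, 13)
Output shape: (24, 233, 73, 12)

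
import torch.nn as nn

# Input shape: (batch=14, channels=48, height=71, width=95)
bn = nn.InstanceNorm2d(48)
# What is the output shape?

Input shape: (14, 48, 71, 95)
Output shape: (14, 48, 71, 95)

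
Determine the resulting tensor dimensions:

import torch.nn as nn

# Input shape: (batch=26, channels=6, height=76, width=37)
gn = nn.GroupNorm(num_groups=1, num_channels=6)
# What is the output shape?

Input shape: (26, 6, 76, 37)
Output shape: (26, 6, 76, 37)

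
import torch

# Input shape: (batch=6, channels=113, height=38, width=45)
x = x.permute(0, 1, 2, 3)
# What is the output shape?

Input shape: (6, 113, 38, 45)
Output shape: (6, 113, 38, 45)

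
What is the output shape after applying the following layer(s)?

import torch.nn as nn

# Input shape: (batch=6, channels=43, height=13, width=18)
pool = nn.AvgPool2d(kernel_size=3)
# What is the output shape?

Input shape: (6, 43, 13, 18)
Output shape: (6, 43, 4, 6)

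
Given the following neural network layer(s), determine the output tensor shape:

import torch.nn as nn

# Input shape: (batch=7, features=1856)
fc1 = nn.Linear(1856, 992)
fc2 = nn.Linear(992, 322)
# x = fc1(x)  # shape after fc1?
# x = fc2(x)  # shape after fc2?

Input shape: (7, 1856)
  -> after fc1: (7, 992)
Output shape: (7, 322)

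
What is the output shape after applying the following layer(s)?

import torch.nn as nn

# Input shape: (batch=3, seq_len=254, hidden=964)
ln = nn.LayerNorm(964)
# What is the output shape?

Input shape: (3, 254, 964)
Output shape: (3, 254, 964)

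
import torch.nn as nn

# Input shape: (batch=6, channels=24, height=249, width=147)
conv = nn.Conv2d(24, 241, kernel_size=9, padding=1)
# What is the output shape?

Input shape: (6, 24, 249, 147)
Output shape: (6, 241, 243, 141)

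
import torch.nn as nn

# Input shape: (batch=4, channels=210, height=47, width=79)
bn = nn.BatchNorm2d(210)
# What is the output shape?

Input shape: (4, 210, 47, 79)
Output shape: (4, 210, 47, 79)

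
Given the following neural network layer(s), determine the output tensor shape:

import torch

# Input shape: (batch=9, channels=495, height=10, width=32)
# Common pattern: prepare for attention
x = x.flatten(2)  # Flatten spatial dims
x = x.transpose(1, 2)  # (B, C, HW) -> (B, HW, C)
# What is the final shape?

Input shape: (9, 495, 10, 32)
  -> after flatten(2): (9, 495, 320)
Output shape: (9, 320, 495)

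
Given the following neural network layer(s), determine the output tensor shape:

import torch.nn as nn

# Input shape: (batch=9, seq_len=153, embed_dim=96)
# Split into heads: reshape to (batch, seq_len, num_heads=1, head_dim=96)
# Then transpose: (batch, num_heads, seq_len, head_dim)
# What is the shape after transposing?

Input shape: (9, 153, 96)
  -> after reshape: (9, 153, 1, 96)
Output shape: (9, 1, 153, 96)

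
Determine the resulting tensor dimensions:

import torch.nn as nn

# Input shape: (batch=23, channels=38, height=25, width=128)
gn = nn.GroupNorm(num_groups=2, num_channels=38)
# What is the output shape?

Input shape: (23, 38, 25, 128)
Output shape: (23, 38, 25, 128)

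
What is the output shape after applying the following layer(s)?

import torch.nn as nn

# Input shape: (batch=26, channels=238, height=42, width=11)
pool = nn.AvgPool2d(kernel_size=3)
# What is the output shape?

Input shape: (26, 238, 42, 11)
Output shape: (26, 238, 14, 3)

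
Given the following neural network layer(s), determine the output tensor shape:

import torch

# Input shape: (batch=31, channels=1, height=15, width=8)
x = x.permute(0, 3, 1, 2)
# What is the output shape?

Input shape: (31, 1, 15, 8)
Output shape: (31, 8, 1, 15)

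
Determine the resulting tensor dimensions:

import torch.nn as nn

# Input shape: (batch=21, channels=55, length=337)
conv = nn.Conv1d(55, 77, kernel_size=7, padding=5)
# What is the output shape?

Input shape: (21, 55, 337)
Output shape: (21, 77, 341)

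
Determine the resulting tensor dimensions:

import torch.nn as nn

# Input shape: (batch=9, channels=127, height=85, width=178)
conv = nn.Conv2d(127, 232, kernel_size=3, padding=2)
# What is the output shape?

Input shape: (9, 127, 85, 178)
Output shape: (9, 232, 87, 180)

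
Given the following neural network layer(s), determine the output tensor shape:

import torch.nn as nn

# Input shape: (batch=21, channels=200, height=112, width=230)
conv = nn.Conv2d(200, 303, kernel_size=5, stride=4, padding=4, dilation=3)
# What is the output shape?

Input shape: (21, 200, 112, 230)
Output shape: (21, 303, 27, 57)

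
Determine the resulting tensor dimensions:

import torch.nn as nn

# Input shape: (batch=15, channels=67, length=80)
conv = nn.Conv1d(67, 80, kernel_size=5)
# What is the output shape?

Input shape: (15, 67, 80)
Output shape: (15, 80, 76)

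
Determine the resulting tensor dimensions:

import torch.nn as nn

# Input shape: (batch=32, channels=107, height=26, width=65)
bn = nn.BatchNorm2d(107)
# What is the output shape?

Input shape: (32, 107, 26, 65)
Output shape: (32, 107, 26, 65)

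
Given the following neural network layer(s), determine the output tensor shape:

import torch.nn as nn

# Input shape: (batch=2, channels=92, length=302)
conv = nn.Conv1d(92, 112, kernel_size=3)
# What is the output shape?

Input shape: (2, 92, 302)
Output shape: (2, 112, 300)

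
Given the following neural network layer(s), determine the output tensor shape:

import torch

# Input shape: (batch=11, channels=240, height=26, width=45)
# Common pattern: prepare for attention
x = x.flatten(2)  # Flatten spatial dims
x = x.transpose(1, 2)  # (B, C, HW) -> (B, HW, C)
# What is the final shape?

Input shape: (11, 240, 26, 45)
  -> after flatten(2): (11, 240, 1170)
Output shape: (11, 1170, 240)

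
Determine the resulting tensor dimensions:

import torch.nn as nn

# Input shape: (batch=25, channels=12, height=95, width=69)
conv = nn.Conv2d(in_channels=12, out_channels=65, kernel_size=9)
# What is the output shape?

Input shape: (25, 12, 95, 69)
Output shape: (25, 65, 87, 61)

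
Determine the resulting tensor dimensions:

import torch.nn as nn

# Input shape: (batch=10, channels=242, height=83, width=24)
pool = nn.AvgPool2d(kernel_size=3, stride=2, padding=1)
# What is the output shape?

Input shape: (10, 242, 83, 24)
Output shape: (10, 242, 42, 12)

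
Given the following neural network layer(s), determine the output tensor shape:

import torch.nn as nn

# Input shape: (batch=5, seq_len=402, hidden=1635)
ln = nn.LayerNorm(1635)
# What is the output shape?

Input shape: (5, 402, 1635)
Output shape: (5, 402, 1635)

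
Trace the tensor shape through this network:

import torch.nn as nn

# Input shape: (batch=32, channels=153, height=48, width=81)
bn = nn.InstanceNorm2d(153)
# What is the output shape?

Input shape: (32, 153, 48, 81)
Output shape: (32, 153, 48, 81)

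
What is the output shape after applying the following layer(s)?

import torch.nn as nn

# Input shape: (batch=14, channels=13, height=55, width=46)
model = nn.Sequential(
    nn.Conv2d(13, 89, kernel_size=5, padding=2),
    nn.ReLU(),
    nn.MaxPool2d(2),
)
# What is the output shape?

Input shape: (14, 13, 55, 46)
  -> after Conv2d: (14, 89, 55, 46)
  -> after ReLU: (14, 89, 55, 46)
Output shape: (14, 89, 27, 23)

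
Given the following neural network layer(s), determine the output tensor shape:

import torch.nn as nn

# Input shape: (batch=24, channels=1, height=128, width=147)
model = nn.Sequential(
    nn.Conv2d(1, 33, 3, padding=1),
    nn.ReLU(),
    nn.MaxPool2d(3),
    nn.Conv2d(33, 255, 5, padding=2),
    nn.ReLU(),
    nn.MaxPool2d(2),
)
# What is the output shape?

Input shape: (24, 1, 128, 147)
  -> after first Conv2d: (24, 33, 128, 147)
  -> after first MaxPool2d: (24, 33, 42, 49)
  -> after second Conv2d: (24, 255, 42, 49)
Output shape: (24, 255, 21, 24)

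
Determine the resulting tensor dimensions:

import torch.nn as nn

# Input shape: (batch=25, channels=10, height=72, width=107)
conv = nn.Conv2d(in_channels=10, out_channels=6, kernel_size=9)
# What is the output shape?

Input shape: (25, 10, 72, 107)
Output shape: (25, 6, 64, 99)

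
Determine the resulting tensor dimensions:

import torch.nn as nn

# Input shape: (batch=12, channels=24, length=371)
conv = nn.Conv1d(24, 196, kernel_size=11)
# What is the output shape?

Input shape: (12, 24, 371)
Output shape: (12, 196, 361)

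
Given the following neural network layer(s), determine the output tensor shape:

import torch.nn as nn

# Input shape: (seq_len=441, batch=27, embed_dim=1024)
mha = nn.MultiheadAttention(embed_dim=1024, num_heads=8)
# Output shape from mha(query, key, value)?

Input shape: (441, 27, 1024)
Output shape: (441, 27, 1024)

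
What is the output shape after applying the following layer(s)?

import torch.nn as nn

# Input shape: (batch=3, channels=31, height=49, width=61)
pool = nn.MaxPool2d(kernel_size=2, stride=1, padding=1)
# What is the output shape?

Input shape: (3, 31, 49, 61)
Output shape: (3, 31, 50, 62)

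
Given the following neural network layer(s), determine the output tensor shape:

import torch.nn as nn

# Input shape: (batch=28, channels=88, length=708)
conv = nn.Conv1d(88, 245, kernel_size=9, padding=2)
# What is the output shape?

Input shape: (28, 88, 708)
Output shape: (28, 245, 704)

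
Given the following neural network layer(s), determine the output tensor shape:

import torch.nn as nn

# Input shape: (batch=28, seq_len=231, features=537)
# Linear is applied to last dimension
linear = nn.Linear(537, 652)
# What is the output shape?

Input shape: (28, 231, 537)
Output shape: (28, 231, 652)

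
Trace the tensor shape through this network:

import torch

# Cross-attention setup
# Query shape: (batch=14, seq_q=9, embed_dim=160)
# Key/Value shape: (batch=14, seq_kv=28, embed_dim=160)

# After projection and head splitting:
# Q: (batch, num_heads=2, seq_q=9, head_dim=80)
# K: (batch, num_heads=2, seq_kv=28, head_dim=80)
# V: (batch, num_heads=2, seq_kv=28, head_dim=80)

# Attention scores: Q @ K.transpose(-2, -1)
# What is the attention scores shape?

Input shape: (14, 9, 160)
Output shape: (14, 2, 9, 28)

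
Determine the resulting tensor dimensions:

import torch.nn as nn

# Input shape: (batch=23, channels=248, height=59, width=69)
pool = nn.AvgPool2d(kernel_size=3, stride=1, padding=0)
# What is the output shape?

Input shape: (23, 248, 59, 69)
Output shape: (23, 248, 57, 67)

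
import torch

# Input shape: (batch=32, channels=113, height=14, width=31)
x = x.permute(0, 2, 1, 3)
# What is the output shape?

Input shape: (32, 113, 14, 31)
Output shape: (32, 14, 113, 31)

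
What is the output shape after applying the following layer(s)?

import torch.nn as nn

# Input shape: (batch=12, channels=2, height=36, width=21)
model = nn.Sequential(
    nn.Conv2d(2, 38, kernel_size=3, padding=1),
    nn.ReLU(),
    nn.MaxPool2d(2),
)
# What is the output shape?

Input shape: (12, 2, 36, 21)
  -> after Conv2d: (12, 38, 36, 21)
  -> after ReLU: (12, 38, 36, 21)
Output shape: (12, 38, 18, 10)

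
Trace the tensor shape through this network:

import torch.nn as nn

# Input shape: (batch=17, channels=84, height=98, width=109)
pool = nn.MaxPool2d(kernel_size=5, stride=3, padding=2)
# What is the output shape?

Input shape: (17, 84, 98, 109)
Output shape: (17, 84, 33, 37)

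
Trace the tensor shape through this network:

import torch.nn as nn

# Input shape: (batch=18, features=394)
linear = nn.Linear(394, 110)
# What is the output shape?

Input shape: (18, 394)
Output shape: (18, 110)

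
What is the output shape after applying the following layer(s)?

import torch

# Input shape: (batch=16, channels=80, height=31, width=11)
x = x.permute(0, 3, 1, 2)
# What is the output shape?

Input shape: (16, 80, 31, 11)
Output shape: (16, 11, 80, 31)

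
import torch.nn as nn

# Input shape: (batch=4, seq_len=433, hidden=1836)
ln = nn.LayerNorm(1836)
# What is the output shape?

Input shape: (4, 433, 1836)
Output shape: (4, 433, 1836)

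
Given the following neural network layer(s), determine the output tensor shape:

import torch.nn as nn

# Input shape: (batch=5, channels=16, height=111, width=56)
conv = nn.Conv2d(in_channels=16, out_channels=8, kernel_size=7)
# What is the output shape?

Input shape: (5, 16, 111, 56)
Output shape: (5, 8, 105, 50)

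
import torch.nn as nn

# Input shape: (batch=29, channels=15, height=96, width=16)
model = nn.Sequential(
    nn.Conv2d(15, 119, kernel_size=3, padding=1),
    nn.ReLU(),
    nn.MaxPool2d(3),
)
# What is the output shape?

Input shape: (29, 15, 96, 16)
  -> after Conv2d: (29, 119, 96, 16)
  -> after ReLU: (29, 119, 96, 16)
Output shape: (29, 119, 32, 5)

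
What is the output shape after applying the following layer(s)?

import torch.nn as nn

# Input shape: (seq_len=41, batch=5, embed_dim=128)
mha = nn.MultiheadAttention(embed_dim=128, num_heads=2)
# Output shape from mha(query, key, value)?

Input shape: (41, 5, 128)
Output shape: (41, 5, 128)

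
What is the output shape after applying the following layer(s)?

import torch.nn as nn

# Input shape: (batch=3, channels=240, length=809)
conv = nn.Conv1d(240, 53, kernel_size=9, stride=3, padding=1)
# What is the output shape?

Input shape: (3, 240, 809)
Output shape: (3, 53, 268)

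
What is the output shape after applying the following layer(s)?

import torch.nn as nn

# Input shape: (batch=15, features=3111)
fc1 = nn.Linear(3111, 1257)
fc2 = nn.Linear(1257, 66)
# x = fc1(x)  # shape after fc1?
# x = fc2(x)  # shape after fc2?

Input shape: (15, 3111)
  -> after fc1: (15, 1257)
Output shape: (15, 66)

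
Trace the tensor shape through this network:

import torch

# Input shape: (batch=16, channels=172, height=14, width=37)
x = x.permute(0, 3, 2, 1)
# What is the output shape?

Input shape: (16, 172, 14, 37)
Output shape: (16, 37, 14, 172)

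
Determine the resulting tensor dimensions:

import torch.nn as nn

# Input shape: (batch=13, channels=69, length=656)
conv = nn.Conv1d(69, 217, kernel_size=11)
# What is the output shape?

Input shape: (13, 69, 656)
Output shape: (13, 217, 646)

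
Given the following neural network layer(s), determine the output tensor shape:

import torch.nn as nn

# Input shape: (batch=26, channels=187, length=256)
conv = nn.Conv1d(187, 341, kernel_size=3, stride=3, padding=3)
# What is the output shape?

Input shape: (26, 187, 256)
Output shape: (26, 341, 87)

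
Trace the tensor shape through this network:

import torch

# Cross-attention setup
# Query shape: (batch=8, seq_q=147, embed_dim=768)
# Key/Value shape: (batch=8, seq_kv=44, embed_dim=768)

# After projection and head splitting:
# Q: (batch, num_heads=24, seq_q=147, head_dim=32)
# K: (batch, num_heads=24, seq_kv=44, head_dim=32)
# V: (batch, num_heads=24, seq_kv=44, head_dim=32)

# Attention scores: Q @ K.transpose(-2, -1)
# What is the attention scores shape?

Input shape: (8, 147, 768)
Output shape: (8, 24, 147, 44)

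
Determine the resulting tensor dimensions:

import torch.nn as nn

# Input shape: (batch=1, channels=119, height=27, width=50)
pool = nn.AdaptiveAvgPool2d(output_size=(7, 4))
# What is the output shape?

Input shape: (1, 119, 27, 50)
Output shape: (1, 119, 7, 4)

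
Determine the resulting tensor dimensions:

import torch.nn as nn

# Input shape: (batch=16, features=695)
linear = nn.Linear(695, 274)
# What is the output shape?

Input shape: (16, 695)
Output shape: (16, 274)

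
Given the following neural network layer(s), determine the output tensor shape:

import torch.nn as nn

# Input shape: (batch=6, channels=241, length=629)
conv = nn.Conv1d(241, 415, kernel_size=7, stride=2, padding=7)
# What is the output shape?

Input shape: (6, 241, 629)
Output shape: (6, 415, 319)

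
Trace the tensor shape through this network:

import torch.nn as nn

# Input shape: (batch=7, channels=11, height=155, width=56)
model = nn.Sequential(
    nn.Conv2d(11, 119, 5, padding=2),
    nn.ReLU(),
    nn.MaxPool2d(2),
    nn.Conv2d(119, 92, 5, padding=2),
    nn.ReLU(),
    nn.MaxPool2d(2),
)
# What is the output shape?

Input shape: (7, 11, 155, 56)
  -> after first Conv2d: (7, 119, 155, 56)
  -> after first MaxPool2d: (7, 119, 77, 28)
  -> after second Conv2d: (7, 92, 77, 28)
Output shape: (7, 92, 38, 14)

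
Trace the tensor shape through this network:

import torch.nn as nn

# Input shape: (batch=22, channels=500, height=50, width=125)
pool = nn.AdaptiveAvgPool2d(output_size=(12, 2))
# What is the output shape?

Input shape: (22, 500, 50, 125)
Output shape: (22, 500, 12, 2)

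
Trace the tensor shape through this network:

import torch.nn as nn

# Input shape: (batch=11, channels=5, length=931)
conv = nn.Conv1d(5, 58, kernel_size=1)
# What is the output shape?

Input shape: (11, 5, 931)
Output shape: (11, 58, 931)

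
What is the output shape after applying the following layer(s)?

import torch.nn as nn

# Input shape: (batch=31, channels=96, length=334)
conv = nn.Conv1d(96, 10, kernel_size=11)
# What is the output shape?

Input shape: (31, 96, 334)
Output shape: (31, 10, 324)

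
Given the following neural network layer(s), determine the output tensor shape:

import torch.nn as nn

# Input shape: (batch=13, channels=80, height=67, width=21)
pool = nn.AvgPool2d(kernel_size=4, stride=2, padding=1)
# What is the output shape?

Input shape: (13, 80, 67, 21)
Output shape: (13, 80, 33, 10)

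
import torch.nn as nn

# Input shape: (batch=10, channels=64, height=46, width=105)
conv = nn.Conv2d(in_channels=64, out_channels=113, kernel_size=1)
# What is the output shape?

Input shape: (10, 64, 46, 105)
Output shape: (10, 113, 46, 105)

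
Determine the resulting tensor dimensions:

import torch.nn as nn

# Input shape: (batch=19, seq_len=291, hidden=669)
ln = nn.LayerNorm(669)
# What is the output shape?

Input shape: (19, 291, 669)
Output shape: (19, 291, 669)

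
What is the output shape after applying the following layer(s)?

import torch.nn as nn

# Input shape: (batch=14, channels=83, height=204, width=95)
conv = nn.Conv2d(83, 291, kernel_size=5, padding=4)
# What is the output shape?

Input shape: (14, 83, 204, 95)
Output shape: (14, 291, 208, 99)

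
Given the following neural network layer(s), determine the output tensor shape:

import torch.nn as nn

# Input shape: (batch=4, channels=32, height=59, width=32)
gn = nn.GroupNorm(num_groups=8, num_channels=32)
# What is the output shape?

Input shape: (4, 32, 59, 32)
Output shape: (4, 32, 59, 32)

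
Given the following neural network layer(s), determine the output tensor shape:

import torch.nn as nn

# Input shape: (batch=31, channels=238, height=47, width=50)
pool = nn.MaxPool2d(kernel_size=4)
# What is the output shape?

Input shape: (31, 238, 47, 50)
Output shape: (31, 238, 11, 12)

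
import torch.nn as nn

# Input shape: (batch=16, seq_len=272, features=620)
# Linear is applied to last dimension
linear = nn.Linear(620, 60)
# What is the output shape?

Input shape: (16, 272, 620)
Output shape: (16, 272, 60)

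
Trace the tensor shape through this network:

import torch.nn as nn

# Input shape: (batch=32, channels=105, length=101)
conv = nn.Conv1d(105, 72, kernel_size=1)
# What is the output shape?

Input shape: (32, 105, 101)
Output shape: (32, 72, 101)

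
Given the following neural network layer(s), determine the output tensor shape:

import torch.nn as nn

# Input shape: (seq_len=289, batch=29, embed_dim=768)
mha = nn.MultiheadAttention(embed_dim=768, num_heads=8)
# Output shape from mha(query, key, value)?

Input shape: (289, 29, 768)
Output shape: (289, 29, 768)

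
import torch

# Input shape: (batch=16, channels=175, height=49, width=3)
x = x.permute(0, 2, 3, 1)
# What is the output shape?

Input shape: (16, 175, 49, 3)
Output shape: (16, 49, 3, 175)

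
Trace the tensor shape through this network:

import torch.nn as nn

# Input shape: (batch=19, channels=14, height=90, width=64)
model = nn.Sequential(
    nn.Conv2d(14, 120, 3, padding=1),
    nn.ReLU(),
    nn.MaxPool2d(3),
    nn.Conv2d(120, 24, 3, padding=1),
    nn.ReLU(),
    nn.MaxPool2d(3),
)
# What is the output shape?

Input shape: (19, 14, 90, 64)
  -> after first Conv2d: (19, 120, 90, 64)
  -> after first MaxPool2d: (19, 120, 30, 21)
  -> after second Conv2d: (19, 24, 30, 21)
Output shape: (19, 24, 10, 7)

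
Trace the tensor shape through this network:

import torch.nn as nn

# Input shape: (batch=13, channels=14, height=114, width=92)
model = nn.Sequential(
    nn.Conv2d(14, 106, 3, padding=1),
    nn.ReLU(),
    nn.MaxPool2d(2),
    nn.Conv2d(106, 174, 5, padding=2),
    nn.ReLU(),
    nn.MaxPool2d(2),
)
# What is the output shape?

Input shape: (13, 14, 114, 92)
  -> after first Conv2d: (13, 106, 114, 92)
  -> after first MaxPool2d: (13, 106, 57, 46)
  -> after second Conv2d: (13, 174, 57, 46)
Output shape: (13, 174, 28, 23)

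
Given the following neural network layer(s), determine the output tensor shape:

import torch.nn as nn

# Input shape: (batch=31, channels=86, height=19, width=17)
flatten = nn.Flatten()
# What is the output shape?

Input shape: (31, 86, 19, 17)
Output shape: (31, 27778)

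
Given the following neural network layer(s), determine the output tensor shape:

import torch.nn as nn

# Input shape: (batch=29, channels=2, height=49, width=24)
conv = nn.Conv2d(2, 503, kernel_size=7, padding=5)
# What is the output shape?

Input shape: (29, 2, 49, 24)
Output shape: (29, 503, 53, 28)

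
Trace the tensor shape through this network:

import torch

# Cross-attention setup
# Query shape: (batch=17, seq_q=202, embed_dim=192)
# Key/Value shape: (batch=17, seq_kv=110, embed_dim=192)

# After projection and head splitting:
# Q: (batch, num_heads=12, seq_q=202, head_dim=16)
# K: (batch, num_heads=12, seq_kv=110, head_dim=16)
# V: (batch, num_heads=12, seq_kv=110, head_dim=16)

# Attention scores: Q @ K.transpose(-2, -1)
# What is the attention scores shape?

Input shape: (17, 202, 192)
Output shape: (17, 12, 202, 110)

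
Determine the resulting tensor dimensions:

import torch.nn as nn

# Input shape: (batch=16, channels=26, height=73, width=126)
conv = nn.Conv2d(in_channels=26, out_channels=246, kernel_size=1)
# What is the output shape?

Input shape: (16, 26, 73, 126)
Output shape: (16, 246, 73, 126)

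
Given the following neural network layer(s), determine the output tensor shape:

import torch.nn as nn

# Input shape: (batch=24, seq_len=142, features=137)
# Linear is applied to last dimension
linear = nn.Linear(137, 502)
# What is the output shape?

Input shape: (24, 142, 137)
Output shape: (24, 142, 502)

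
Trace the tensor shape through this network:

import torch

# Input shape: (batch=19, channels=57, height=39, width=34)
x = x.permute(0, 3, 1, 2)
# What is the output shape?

Input shape: (19, 57, 39, 34)
Output shape: (19, 34, 57, 39)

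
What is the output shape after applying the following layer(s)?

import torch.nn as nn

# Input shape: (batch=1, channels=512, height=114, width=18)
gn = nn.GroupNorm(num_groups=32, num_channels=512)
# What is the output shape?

Input shape: (1, 512, 114, 18)
Output shape: (1, 512, 114, 18)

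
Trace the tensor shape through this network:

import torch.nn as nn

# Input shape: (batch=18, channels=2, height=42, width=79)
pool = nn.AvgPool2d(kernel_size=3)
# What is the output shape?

Input shape: (18, 2, 42, 79)
Output shape: (18, 2, 14, 26)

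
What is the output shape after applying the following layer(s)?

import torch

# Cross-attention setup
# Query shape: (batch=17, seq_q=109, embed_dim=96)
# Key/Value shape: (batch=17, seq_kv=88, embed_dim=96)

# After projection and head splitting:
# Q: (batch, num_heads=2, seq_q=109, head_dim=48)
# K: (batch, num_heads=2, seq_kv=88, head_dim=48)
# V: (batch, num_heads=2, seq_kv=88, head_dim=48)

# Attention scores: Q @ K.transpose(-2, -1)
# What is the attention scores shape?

Input shape: (17, 109, 96)
Output shape: (17, 2, 109, 88)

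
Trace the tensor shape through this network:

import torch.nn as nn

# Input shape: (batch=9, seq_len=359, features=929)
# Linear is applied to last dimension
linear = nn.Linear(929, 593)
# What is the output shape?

Input shape: (9, 359, 929)
Output shape: (9, 359, 593)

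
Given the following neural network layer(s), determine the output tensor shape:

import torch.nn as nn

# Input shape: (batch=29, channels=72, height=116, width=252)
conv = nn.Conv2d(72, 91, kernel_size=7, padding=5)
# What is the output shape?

Input shape: (29, 72, 116, 252)
Output shape: (29, 91, 120, 256)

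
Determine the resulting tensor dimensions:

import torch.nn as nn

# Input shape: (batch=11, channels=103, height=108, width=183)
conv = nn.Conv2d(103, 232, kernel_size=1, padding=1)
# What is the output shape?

Input shape: (11, 103, 108, 183)
Output shape: (11, 232, 110, 185)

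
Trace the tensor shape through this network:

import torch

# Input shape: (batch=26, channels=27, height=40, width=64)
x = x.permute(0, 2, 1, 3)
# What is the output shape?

Input shape: (26, 27, 40, 64)
Output shape: (26, 40, 27, 64)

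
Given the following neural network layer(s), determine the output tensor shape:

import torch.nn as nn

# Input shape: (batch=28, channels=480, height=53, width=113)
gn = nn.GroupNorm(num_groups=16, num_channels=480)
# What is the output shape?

Input shape: (28, 480, 53, 113)
Output shape: (28, 480, 53, 113)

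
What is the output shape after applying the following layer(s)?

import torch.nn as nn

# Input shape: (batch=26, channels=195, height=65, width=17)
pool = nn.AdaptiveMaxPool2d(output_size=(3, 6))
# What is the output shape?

Input shape: (26, 195, 65, 17)
Output shape: (26, 195, 3, 6)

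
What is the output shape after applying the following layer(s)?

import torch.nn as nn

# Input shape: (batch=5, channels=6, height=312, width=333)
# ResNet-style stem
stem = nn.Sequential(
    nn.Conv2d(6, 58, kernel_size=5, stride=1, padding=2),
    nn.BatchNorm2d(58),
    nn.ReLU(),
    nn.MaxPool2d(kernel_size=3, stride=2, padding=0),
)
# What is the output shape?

Input shape: (5, 6, 312, 333)
  -> after Conv2d 5x5 stride=1: (5, 58, 312, 333)
Output shape: (5, 58, 155, 166)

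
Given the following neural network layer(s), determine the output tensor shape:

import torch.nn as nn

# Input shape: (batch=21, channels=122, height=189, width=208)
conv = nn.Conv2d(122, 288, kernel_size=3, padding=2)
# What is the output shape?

Input shape: (21, 122, 189, 208)
Output shape: (21, 288, 191, 210)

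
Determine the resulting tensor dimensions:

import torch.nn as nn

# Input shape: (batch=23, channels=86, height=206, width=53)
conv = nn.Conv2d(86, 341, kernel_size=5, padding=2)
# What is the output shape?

Input shape: (23, 86, 206, 53)
Output shape: (23, 341, 206, 53)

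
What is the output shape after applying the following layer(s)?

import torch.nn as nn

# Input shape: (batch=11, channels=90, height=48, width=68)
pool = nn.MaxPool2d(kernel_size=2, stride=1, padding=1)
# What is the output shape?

Input shape: (11, 90, 48, 68)
Output shape: (11, 90, 49, 69)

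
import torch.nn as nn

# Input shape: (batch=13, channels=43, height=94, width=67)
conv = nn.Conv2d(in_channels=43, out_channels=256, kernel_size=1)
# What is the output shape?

Input shape: (13, 43, 94, 67)
Output shape: (13, 256, 94, 67)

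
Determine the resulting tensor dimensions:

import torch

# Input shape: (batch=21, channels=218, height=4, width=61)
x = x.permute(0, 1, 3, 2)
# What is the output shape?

Input shape: (21, 218, 4, 61)
Output shape: (21, 218, 61, 4)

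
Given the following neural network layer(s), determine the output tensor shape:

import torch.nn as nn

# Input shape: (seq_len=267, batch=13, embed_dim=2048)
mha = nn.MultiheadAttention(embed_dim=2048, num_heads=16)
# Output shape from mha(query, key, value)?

Input shape: (267, 13, 2048)
Output shape: (267, 13, 2048)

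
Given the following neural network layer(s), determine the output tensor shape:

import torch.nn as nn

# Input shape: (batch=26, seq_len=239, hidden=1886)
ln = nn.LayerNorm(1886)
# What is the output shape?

Input shape: (26, 239, 1886)
Output shape: (26, 239, 1886)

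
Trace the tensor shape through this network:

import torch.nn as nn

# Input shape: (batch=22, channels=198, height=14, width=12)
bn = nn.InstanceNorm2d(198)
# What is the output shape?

Input shape: (22, 198, 14, 12)
Output shape: (22, 198, 14, 12)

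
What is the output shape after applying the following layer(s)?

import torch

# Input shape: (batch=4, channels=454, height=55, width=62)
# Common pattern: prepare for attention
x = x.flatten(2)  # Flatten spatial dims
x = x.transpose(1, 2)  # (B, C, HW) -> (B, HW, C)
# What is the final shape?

Input shape: (4, 454, 55, 62)
  -> after flatten(2): (4, 454, 3410)
Output shape: (4, 3410, 454)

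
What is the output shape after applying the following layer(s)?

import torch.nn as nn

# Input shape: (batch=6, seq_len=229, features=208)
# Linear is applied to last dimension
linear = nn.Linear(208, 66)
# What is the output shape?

Input shape: (6, 229, 208)
Output shape: (6, 229, 66)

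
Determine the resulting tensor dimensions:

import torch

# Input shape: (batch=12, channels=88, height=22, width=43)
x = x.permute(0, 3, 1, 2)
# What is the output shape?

Input shape: (12, 88, 22, 43)
Output shape: (12, 43, 88, 22)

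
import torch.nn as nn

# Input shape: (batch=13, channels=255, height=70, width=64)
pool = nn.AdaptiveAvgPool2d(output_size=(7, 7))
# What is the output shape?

Input shape: (13, 255, 70, 64)
Output shape: (13, 255, 7, 7)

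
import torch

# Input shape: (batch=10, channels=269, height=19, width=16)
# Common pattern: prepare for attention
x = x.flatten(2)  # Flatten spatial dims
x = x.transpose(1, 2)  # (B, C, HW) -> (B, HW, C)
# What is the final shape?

Input shape: (10, 269, 19, 16)
  -> after flatten(2): (10, 269, 304)
Output shape: (10, 304, 269)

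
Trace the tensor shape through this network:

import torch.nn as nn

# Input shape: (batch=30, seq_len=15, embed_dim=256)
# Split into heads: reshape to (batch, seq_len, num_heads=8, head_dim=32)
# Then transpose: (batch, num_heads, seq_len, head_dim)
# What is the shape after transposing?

Input shape: (30, 15, 256)
  -> after reshape: (30, 15, 8, 32)
Output shape: (30, 8, 15, 32)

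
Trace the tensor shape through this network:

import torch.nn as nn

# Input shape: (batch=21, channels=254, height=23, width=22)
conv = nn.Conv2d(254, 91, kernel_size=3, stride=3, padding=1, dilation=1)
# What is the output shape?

Input shape: (21, 254, 23, 22)
Output shape: (21, 91, 8, 8)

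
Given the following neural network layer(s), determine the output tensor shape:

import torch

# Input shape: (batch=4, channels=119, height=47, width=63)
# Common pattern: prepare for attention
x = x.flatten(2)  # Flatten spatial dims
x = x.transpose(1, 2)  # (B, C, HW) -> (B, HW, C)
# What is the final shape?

Input shape: (4, 119, 47, 63)
  -> after flatten(2): (4, 119, 2961)
Output shape: (4, 2961, 119)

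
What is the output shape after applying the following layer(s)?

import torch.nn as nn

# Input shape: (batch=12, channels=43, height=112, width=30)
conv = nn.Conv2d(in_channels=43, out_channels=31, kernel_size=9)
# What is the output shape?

Input shape: (12, 43, 112, 30)
Output shape: (12, 31, 104, 22)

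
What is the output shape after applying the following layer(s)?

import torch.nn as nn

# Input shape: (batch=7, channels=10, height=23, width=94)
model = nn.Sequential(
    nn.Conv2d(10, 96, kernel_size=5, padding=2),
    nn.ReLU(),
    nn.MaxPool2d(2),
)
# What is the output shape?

Input shape: (7, 10, 23, 94)
  -> after Conv2d: (7, 96, 23, 94)
  -> after ReLU: (7, 96, 23, 94)
Output shape: (7, 96, 11, 47)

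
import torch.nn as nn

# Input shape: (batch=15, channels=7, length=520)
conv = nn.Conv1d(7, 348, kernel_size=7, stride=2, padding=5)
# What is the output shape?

Input shape: (15, 7, 520)
Output shape: (15, 348, 262)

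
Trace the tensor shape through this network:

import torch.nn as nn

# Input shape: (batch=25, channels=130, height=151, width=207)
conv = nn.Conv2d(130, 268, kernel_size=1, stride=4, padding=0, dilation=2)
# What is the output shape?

Input shape: (25, 130, 151, 207)
Output shape: (25, 268, 38, 52)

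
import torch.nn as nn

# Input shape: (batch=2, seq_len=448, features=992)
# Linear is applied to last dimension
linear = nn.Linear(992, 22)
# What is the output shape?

Input shape: (2, 448, 992)
Output shape: (2, 448, 22)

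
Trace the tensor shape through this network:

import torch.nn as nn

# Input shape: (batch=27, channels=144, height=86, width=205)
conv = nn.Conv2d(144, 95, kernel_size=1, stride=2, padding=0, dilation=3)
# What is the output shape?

Input shape: (27, 144, 86, 205)
Output shape: (27, 95, 43, 103)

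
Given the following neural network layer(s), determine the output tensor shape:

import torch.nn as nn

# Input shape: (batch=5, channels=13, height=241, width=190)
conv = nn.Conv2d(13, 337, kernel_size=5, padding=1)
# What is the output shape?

Input shape: (5, 13, 241, 190)
Output shape: (5, 337, 239, 188)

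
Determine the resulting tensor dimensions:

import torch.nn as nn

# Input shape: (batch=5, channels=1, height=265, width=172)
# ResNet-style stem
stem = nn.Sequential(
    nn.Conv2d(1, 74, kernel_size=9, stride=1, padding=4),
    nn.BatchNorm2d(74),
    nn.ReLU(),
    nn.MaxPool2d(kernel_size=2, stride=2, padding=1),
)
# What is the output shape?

Input shape: (5, 1, 265, 172)
  -> after Conv2d 9x9 stride=1: (5, 74, 265, 172)
Output shape: (5, 74, 133, 87)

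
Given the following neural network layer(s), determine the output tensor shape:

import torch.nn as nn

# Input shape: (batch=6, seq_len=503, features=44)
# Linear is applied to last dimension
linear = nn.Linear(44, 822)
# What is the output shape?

Input shape: (6, 503, 44)
Output shape: (6, 503, 822)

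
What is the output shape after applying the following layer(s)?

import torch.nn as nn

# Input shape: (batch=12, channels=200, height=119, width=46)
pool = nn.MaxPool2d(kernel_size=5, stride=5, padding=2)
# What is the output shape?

Input shape: (12, 200, 119, 46)
Output shape: (12, 200, 24, 10)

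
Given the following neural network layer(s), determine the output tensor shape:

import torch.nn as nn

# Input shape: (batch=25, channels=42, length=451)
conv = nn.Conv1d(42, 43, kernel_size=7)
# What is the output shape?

Input shape: (25, 42, 451)
Output shape: (25, 43, 445)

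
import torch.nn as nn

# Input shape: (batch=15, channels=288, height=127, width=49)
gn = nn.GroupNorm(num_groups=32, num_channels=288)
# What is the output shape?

Input shape: (15, 288, 127, 49)
Output shape: (15, 288, 127, 49)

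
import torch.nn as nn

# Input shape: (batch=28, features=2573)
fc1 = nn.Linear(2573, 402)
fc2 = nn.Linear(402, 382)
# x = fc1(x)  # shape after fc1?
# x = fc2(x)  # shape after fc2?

Input shape: (28, 2573)
  -> after fc1: (28, 402)
Output shape: (28, 382)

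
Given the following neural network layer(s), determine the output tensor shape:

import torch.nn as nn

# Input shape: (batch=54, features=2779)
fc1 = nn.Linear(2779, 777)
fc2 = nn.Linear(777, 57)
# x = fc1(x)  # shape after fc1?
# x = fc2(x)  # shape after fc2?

Input shape: (54, 2779)
  -> after fc1: (54, 777)
Output shape: (54, 57)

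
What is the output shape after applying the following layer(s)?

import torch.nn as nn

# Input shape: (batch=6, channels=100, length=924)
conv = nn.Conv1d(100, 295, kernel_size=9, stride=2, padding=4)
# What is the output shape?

Input shape: (6, 100, 924)
Output shape: (6, 295, 462)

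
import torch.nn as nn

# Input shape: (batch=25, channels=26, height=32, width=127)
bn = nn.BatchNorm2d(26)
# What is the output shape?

Input shape: (25, 26, 32, 127)
Output shape: (25, 26, 32, 127)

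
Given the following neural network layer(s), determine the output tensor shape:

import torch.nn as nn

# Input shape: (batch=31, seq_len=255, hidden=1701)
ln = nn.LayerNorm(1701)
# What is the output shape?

Input shape: (31, 255, 1701)
Output shape: (31, 255, 1701)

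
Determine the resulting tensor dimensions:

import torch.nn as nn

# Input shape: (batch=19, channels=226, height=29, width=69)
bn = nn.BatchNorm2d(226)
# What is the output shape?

Input shape: (19, 226, 29, 69)
Output shape: (19, 226, 29, 69)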